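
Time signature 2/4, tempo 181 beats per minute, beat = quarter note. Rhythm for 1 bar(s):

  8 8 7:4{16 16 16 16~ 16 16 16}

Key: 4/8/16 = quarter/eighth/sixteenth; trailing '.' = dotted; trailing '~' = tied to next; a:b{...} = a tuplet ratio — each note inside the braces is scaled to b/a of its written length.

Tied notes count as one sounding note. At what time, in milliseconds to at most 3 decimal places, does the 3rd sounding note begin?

note 3 onset = 1b = 331.492ms

1. 0.0ms @ 0 + 165.746ms (1/2)
2. 165.746ms @ 1/2 + 165.746ms (1/2)
3. 331.492ms @ 1 + 47.356ms (1/7)
4. 378.848ms @ 8/7 + 47.356ms (1/7)
5. 426.204ms @ 9/7 + 47.356ms (1/7)
6. 473.56ms @ 10/7 + 94.712ms (2/7)
7. 568.272ms @ 12/7 + 47.356ms (1/7)
8. 615.627ms @ 13/7 + 47.356ms (1/7)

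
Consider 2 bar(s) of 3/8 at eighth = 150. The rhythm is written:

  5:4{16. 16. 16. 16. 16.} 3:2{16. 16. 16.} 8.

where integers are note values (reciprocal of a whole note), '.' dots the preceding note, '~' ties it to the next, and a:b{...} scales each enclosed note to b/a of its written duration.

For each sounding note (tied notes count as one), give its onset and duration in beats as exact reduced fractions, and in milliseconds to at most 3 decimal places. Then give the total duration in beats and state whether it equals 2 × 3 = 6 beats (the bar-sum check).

1) 0.0ms=0b +240.0ms=3/5b
2) 240.0ms=3/5b +240.0ms=3/5b
3) 480.0ms=6/5b +240.0ms=3/5b
4) 720.0ms=9/5b +240.0ms=3/5b
5) 960.0ms=12/5b +240.0ms=3/5b
6) 1200.0ms=3b +200.0ms=1/2b
7) 1400.0ms=7/2b +200.0ms=1/2b
8) 1600.0ms=4b +200.0ms=1/2b
9) 1800.0ms=9/2b +600.0ms=3/2b
Σ=6b of 6 (150bpm 3/8) — PASS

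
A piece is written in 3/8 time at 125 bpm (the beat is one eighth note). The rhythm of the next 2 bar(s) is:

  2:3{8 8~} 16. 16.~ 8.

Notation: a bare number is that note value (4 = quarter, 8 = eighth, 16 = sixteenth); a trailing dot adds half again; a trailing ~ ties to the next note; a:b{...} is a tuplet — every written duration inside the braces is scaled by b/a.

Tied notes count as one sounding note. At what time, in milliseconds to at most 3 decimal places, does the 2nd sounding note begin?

1. 0.0ms @ 0 + 720.0ms (3/2)
2. 720.0ms @ 3/2 + 1080.0ms (9/4)
3. 1800.0ms @ 15/4 + 1080.0ms (9/4)

note 2 onset = 3/2b = 720.0ms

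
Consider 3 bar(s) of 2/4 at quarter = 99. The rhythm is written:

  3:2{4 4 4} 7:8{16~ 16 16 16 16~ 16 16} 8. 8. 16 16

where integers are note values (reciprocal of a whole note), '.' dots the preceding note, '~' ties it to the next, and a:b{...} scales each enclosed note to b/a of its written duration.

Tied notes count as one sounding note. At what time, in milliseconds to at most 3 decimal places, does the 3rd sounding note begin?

1. 0.0ms @ 0 + 404.04ms (2/3)
2. 404.04ms @ 2/3 + 404.04ms (2/3)
3. 808.081ms @ 4/3 + 404.04ms (2/3)
4. 1212.121ms @ 2 + 346.32ms (4/7)
5. 1558.442ms @ 18/7 + 173.16ms (2/7)
6. 1731.602ms @ 20/7 + 173.16ms (2/7)
7. 1904.762ms @ 22/7 + 346.32ms (4/7)
8. 2251.082ms @ 26/7 + 173.16ms (2/7)
9. 2424.242ms @ 4 + 454.545ms (3/4)
10. 2878.788ms @ 19/4 + 454.545ms (3/4)
11. 3333.333ms @ 11/2 + 151.515ms (1/4)
12. 3484.848ms @ 23/4 + 151.515ms (1/4)

note 3 onset = 4/3b = 808.081ms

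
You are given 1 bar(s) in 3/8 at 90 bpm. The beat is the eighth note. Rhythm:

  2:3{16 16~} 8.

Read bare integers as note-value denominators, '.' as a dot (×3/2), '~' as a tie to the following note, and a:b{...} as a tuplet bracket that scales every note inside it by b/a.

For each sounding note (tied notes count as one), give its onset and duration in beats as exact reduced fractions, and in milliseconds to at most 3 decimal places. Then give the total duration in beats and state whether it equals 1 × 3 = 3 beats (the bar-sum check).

1) 0.0ms=0b +500.0ms=3/4b
2) 500.0ms=3/4b +1500.0ms=9/4b
Σ=3b of 3 (90bpm 3/8) — PASS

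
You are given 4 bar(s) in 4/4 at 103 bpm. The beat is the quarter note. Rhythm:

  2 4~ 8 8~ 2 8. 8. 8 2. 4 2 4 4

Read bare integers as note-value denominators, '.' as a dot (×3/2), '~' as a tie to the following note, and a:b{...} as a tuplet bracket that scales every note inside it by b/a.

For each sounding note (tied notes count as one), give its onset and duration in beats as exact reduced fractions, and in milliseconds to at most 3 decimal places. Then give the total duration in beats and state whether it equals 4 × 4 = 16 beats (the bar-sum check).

1) 0.0ms=0b +1165.049ms=2b
2) 1165.049ms=2b +873.786ms=3/2b
3) 2038.835ms=7/2b +1456.311ms=5/2b
4) 3495.146ms=6b +436.893ms=3/4b
5) 3932.039ms=27/4b +436.893ms=3/4b
6) 4368.932ms=15/2b +291.262ms=1/2b
7) 4660.194ms=8b +1747.573ms=3b
8) 6407.767ms=11b +582.524ms=1b
9) 6990.291ms=12b +1165.049ms=2b
10) 8155.34ms=14b +582.524ms=1b
11) 8737.864ms=15b +582.524ms=1b
Σ=16b of 16 (103bpm 4/4) — PASS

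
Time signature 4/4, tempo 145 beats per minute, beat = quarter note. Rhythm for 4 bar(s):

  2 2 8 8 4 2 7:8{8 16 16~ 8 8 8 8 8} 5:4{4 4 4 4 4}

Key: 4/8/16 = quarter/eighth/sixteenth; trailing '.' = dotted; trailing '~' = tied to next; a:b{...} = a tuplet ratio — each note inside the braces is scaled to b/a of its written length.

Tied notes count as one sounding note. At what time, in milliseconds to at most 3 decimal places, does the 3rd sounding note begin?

note 3 onset = 4b = 1655.172ms

1. 0.0ms @ 0 + 827.586ms (2)
2. 827.586ms @ 2 + 827.586ms (2)
3. 1655.172ms @ 4 + 206.897ms (1/2)
4. 1862.069ms @ 9/2 + 206.897ms (1/2)
5. 2068.966ms @ 5 + 413.793ms (1)
6. 2482.759ms @ 6 + 827.586ms (2)
7. 3310.345ms @ 8 + 236.453ms (4/7)
8. 3546.798ms @ 60/7 + 118.227ms (2/7)
9. 3665.025ms @ 62/7 + 354.68ms (6/7)
10. 4019.704ms @ 68/7 + 236.453ms (4/7)
11. 4256.158ms @ 72/7 + 236.453ms (4/7)
12. 4492.611ms @ 76/7 + 236.453ms (4/7)
13. 4729.064ms @ 80/7 + 236.453ms (4/7)
14. 4965.517ms @ 12 + 331.034ms (4/5)
15. 5296.552ms @ 64/5 + 331.034ms (4/5)
16. 5627.586ms @ 68/5 + 331.034ms (4/5)
17. 5958.621ms @ 72/5 + 331.034ms (4/5)
18. 6289.655ms @ 76/5 + 331.034ms (4/5)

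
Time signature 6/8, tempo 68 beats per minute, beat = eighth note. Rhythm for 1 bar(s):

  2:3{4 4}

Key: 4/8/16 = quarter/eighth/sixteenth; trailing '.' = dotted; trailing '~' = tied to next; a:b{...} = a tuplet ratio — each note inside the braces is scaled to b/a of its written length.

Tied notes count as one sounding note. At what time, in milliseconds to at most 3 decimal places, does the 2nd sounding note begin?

note 2 onset = 3b = 2647.059ms

1. 0.0ms @ 0 + 2647.059ms (3)
2. 2647.059ms @ 3 + 2647.059ms (3)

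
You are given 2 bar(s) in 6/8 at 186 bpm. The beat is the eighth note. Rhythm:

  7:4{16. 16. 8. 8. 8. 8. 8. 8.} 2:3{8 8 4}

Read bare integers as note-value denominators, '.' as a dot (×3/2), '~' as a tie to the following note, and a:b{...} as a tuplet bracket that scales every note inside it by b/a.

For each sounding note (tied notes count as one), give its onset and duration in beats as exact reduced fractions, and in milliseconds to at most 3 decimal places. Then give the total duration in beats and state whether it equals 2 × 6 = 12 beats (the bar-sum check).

1) 0.0ms=0b +138.249ms=3/7b
2) 138.249ms=3/7b +138.249ms=3/7b
3) 276.498ms=6/7b +276.498ms=6/7b
4) 552.995ms=12/7b +276.498ms=6/7b
5) 829.493ms=18/7b +276.498ms=6/7b
6) 1105.991ms=24/7b +276.498ms=6/7b
7) 1382.488ms=30/7b +276.498ms=6/7b
8) 1658.986ms=36/7b +276.498ms=6/7b
9) 1935.484ms=6b +483.871ms=3/2b
10) 2419.355ms=15/2b +483.871ms=3/2b
11) 2903.226ms=9b +967.742ms=3b
Σ=12b of 12 (186bpm 6/8) — PASS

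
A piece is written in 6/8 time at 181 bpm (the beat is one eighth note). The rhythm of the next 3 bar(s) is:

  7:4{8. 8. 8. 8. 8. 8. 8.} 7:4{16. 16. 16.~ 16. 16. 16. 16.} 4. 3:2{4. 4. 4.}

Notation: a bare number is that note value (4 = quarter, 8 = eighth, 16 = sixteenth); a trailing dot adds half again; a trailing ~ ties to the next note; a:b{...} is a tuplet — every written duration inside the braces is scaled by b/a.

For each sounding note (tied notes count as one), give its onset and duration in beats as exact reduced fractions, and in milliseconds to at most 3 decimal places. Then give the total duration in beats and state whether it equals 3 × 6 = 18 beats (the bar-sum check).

1) 0.0ms=0b +284.136ms=6/7b
2) 284.136ms=6/7b +284.136ms=6/7b
3) 568.272ms=12/7b +284.136ms=6/7b
4) 852.407ms=18/7b +284.136ms=6/7b
5) 1136.543ms=24/7b +284.136ms=6/7b
6) 1420.679ms=30/7b +284.136ms=6/7b
7) 1704.815ms=36/7b +284.136ms=6/7b
8) 1988.95ms=6b +142.068ms=3/7b
9) 2131.018ms=45/7b +142.068ms=3/7b
10) 2273.086ms=48/7b +284.136ms=6/7b
11) 2557.222ms=54/7b +142.068ms=3/7b
12) 2699.29ms=57/7b +142.068ms=3/7b
13) 2841.358ms=60/7b +142.068ms=3/7b
14) 2983.425ms=9b +994.475ms=3b
15) 3977.901ms=12b +662.983ms=2b
16) 4640.884ms=14b +662.983ms=2b
17) 5303.867ms=16b +662.983ms=2b
Σ=18b of 18 (181bpm 6/8) — PASS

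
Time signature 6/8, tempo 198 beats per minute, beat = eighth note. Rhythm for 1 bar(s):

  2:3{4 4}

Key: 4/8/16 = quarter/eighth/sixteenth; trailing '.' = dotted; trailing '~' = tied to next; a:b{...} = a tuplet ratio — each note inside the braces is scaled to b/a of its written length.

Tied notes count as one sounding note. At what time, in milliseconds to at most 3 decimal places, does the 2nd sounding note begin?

note 2 onset = 3b = 909.091ms

1. 0.0ms @ 0 + 909.091ms (3)
2. 909.091ms @ 3 + 909.091ms (3)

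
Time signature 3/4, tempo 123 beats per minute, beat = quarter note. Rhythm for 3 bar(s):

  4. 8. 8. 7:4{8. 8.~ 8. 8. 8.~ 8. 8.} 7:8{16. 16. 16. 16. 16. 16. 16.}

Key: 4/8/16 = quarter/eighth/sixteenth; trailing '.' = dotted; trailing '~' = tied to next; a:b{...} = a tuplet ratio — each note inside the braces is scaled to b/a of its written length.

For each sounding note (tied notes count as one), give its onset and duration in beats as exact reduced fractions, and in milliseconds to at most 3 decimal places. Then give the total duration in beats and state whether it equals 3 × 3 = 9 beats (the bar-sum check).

1) 0.0ms=0b +731.707ms=3/2b
2) 731.707ms=3/2b +365.854ms=3/4b
3) 1097.561ms=9/4b +365.854ms=3/4b
4) 1463.415ms=3b +209.059ms=3/7b
5) 1672.474ms=24/7b +418.118ms=6/7b
6) 2090.592ms=30/7b +209.059ms=3/7b
7) 2299.652ms=33/7b +418.118ms=6/7b
8) 2717.77ms=39/7b +209.059ms=3/7b
9) 2926.829ms=6b +209.059ms=3/7b
10) 3135.889ms=45/7b +209.059ms=3/7b
11) 3344.948ms=48/7b +209.059ms=3/7b
12) 3554.007ms=51/7b +209.059ms=3/7b
13) 3763.066ms=54/7b +209.059ms=3/7b
14) 3972.125ms=57/7b +209.059ms=3/7b
15) 4181.185ms=60/7b +209.059ms=3/7b
Σ=9b of 9 (123bpm 3/4) — PASS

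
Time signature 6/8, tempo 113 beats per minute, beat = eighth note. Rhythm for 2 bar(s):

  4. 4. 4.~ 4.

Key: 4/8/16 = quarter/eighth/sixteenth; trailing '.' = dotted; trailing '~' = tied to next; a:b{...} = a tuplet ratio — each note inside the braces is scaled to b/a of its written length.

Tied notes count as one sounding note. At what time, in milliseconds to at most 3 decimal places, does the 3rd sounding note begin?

1. 0.0ms @ 0 + 1592.92ms (3)
2. 1592.92ms @ 3 + 1592.92ms (3)
3. 3185.841ms @ 6 + 3185.841ms (6)

note 3 onset = 6b = 3185.841ms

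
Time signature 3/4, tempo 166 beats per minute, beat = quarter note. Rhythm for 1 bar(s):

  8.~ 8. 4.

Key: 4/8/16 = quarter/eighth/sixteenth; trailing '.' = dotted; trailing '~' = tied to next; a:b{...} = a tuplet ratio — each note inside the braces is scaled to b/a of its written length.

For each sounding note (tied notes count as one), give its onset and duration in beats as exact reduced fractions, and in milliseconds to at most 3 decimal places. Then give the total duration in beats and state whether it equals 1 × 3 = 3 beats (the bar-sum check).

1) 0.0ms=0b +542.169ms=3/2b
2) 542.169ms=3/2b +542.169ms=3/2b
Σ=3b of 3 (166bpm 3/4) — PASS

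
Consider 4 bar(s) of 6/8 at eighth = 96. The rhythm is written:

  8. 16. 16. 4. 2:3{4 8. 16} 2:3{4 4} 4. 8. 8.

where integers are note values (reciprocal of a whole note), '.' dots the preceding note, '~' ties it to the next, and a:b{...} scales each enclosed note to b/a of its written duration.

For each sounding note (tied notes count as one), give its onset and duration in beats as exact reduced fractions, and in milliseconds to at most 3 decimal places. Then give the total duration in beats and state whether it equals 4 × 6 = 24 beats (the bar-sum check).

1) 0.0ms=0b +937.5ms=3/2b
2) 937.5ms=3/2b +468.75ms=3/4b
3) 1406.25ms=9/4b +468.75ms=3/4b
4) 1875.0ms=3b +1875.0ms=3b
5) 3750.0ms=6b +1875.0ms=3b
6) 5625.0ms=9b +1406.25ms=9/4b
7) 7031.25ms=45/4b +468.75ms=3/4b
8) 7500.0ms=12b +1875.0ms=3b
9) 9375.0ms=15b +1875.0ms=3b
10) 11250.0ms=18b +1875.0ms=3b
11) 13125.0ms=21b +937.5ms=3/2b
12) 14062.5ms=45/2b +937.5ms=3/2b
Σ=24b of 24 (96bpm 6/8) — PASS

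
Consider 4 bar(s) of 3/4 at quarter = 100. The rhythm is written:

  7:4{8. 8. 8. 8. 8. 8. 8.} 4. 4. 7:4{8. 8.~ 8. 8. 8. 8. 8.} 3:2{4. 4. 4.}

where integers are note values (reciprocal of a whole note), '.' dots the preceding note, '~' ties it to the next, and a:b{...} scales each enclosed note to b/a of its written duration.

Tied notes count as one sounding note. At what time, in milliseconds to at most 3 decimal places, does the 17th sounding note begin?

note 17 onset = 10b = 6000.0ms

1. 0.0ms @ 0 + 257.143ms (3/7)
2. 257.143ms @ 3/7 + 257.143ms (3/7)
3. 514.286ms @ 6/7 + 257.143ms (3/7)
4. 771.429ms @ 9/7 + 257.143ms (3/7)
5. 1028.571ms @ 12/7 + 257.143ms (3/7)
6. 1285.714ms @ 15/7 + 257.143ms (3/7)
7. 1542.857ms @ 18/7 + 257.143ms (3/7)
8. 1800.0ms @ 3 + 900.0ms (3/2)
9. 2700.0ms @ 9/2 + 900.0ms (3/2)
10. 3600.0ms @ 6 + 257.143ms (3/7)
11. 3857.143ms @ 45/7 + 514.286ms (6/7)
12. 4371.429ms @ 51/7 + 257.143ms (3/7)
13. 4628.571ms @ 54/7 + 257.143ms (3/7)
14. 4885.714ms @ 57/7 + 257.143ms (3/7)
15. 5142.857ms @ 60/7 + 257.143ms (3/7)
16. 5400.0ms @ 9 + 600.0ms (1)
17. 6000.0ms @ 10 + 600.0ms (1)
18. 6600.0ms @ 11 + 600.0ms (1)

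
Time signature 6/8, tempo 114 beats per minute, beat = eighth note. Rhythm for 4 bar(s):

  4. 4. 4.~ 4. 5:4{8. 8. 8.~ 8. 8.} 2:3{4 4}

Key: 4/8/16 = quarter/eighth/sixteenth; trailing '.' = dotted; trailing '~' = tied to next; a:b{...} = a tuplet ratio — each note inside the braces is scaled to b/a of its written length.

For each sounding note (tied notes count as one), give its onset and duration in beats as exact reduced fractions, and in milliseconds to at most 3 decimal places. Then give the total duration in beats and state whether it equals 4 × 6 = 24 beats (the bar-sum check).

1) 0.0ms=0b +1578.947ms=3b
2) 1578.947ms=3b +1578.947ms=3b
3) 3157.895ms=6b +3157.895ms=6b
4) 6315.789ms=12b +631.579ms=6/5b
5) 6947.368ms=66/5b +631.579ms=6/5b
6) 7578.947ms=72/5b +1263.158ms=12/5b
7) 8842.105ms=84/5b +631.579ms=6/5b
8) 9473.684ms=18b +1578.947ms=3b
9) 11052.632ms=21b +1578.947ms=3b
Σ=24b of 24 (114bpm 6/8) — PASS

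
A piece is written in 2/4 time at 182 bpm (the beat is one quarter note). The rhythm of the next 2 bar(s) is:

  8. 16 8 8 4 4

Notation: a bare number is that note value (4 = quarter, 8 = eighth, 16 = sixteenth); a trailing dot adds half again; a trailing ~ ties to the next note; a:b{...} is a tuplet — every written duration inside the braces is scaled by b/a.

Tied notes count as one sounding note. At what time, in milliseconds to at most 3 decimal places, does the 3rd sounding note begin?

1. 0.0ms @ 0 + 247.253ms (3/4)
2. 247.253ms @ 3/4 + 82.418ms (1/4)
3. 329.67ms @ 1 + 164.835ms (1/2)
4. 494.505ms @ 3/2 + 164.835ms (1/2)
5. 659.341ms @ 2 + 329.67ms (1)
6. 989.011ms @ 3 + 329.67ms (1)

note 3 onset = 1b = 329.67ms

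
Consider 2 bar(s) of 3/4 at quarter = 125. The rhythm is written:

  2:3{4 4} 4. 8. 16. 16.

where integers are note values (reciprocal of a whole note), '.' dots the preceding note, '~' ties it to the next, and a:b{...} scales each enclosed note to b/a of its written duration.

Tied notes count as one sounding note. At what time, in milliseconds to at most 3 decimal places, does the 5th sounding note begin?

1. 0.0ms @ 0 + 720.0ms (3/2)
2. 720.0ms @ 3/2 + 720.0ms (3/2)
3. 1440.0ms @ 3 + 720.0ms (3/2)
4. 2160.0ms @ 9/2 + 360.0ms (3/4)
5. 2520.0ms @ 21/4 + 180.0ms (3/8)
6. 2700.0ms @ 45/8 + 180.0ms (3/8)

note 5 onset = 21/4b = 2520.0ms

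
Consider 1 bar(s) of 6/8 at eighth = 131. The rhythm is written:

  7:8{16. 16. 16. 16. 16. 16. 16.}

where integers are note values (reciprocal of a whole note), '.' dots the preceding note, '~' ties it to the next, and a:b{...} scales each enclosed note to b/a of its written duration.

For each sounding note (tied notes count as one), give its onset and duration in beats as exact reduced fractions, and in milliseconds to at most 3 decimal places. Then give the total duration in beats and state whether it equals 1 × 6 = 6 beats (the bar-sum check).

1) 0.0ms=0b +392.585ms=6/7b
2) 392.585ms=6/7b +392.585ms=6/7b
3) 785.169ms=12/7b +392.585ms=6/7b
4) 1177.754ms=18/7b +392.585ms=6/7b
5) 1570.338ms=24/7b +392.585ms=6/7b
6) 1962.923ms=30/7b +392.585ms=6/7b
7) 2355.507ms=36/7b +392.585ms=6/7b
Σ=6b of 6 (131bpm 6/8) — PASS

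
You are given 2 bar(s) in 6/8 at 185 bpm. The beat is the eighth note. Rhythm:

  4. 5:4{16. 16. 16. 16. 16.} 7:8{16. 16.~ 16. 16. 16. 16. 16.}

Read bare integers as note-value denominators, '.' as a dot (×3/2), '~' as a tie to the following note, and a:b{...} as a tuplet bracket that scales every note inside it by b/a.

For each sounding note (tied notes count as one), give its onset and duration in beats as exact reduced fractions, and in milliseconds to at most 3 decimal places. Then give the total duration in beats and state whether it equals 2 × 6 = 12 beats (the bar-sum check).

1) 0.0ms=0b +972.973ms=3b
2) 972.973ms=3b +194.595ms=3/5b
3) 1167.568ms=18/5b +194.595ms=3/5b
4) 1362.162ms=21/5b +194.595ms=3/5b
5) 1556.757ms=24/5b +194.595ms=3/5b
6) 1751.351ms=27/5b +194.595ms=3/5b
7) 1945.946ms=6b +277.992ms=6/7b
8) 2223.938ms=48/7b +555.985ms=12/7b
9) 2779.923ms=60/7b +277.992ms=6/7b
10) 3057.915ms=66/7b +277.992ms=6/7b
11) 3335.907ms=72/7b +277.992ms=6/7b
12) 3613.9ms=78/7b +277.992ms=6/7b
Σ=12b of 12 (185bpm 6/8) — PASS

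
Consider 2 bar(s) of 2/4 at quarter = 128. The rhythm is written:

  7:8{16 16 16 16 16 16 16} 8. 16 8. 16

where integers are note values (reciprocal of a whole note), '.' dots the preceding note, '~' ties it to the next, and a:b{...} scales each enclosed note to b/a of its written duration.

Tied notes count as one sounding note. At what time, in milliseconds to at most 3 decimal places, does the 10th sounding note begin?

1. 0.0ms @ 0 + 133.929ms (2/7)
2. 133.929ms @ 2/7 + 133.929ms (2/7)
3. 267.857ms @ 4/7 + 133.929ms (2/7)
4. 401.786ms @ 6/7 + 133.929ms (2/7)
5. 535.714ms @ 8/7 + 133.929ms (2/7)
6. 669.643ms @ 10/7 + 133.929ms (2/7)
7. 803.571ms @ 12/7 + 133.929ms (2/7)
8. 937.5ms @ 2 + 351.562ms (3/4)
9. 1289.062ms @ 11/4 + 117.188ms (1/4)
10. 1406.25ms @ 3 + 351.562ms (3/4)
11. 1757.812ms @ 15/4 + 117.188ms (1/4)

note 10 onset = 3b = 1406.25ms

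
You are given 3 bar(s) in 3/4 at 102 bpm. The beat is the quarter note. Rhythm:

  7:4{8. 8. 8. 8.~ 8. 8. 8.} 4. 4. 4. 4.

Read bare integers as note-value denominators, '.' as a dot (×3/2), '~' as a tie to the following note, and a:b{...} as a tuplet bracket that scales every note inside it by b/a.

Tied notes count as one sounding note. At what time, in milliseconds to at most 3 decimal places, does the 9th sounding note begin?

note 9 onset = 6b = 3529.412ms

1. 0.0ms @ 0 + 252.101ms (3/7)
2. 252.101ms @ 3/7 + 252.101ms (3/7)
3. 504.202ms @ 6/7 + 252.101ms (3/7)
4. 756.303ms @ 9/7 + 504.202ms (6/7)
5. 1260.504ms @ 15/7 + 252.101ms (3/7)
6. 1512.605ms @ 18/7 + 252.101ms (3/7)
7. 1764.706ms @ 3 + 882.353ms (3/2)
8. 2647.059ms @ 9/2 + 882.353ms (3/2)
9. 3529.412ms @ 6 + 882.353ms (3/2)
10. 4411.765ms @ 15/2 + 882.353ms (3/2)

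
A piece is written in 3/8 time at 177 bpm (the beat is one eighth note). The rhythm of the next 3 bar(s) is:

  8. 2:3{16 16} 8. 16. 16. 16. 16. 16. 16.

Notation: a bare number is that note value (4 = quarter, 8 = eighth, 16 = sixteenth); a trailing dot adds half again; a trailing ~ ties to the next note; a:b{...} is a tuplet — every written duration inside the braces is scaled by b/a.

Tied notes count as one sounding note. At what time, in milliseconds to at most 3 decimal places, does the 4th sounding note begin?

note 4 onset = 3b = 1016.949ms

1. 0.0ms @ 0 + 508.475ms (3/2)
2. 508.475ms @ 3/2 + 254.237ms (3/4)
3. 762.712ms @ 9/4 + 254.237ms (3/4)
4. 1016.949ms @ 3 + 508.475ms (3/2)
5. 1525.424ms @ 9/2 + 254.237ms (3/4)
6. 1779.661ms @ 21/4 + 254.237ms (3/4)
7. 2033.898ms @ 6 + 254.237ms (3/4)
8. 2288.136ms @ 27/4 + 254.237ms (3/4)
9. 2542.373ms @ 15/2 + 254.237ms (3/4)
10. 2796.61ms @ 33/4 + 254.237ms (3/4)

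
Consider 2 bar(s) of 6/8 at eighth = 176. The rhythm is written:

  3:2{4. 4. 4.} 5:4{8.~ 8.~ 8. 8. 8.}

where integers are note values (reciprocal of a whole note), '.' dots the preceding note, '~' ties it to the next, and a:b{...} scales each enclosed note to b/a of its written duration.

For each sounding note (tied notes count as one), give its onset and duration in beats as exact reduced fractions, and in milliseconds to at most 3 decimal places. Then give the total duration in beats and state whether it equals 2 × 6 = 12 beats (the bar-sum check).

1) 0.0ms=0b +681.818ms=2b
2) 681.818ms=2b +681.818ms=2b
3) 1363.636ms=4b +681.818ms=2b
4) 2045.455ms=6b +1227.273ms=18/5b
5) 3272.727ms=48/5b +409.091ms=6/5b
6) 3681.818ms=54/5b +409.091ms=6/5b
Σ=12b of 12 (176bpm 6/8) — PASS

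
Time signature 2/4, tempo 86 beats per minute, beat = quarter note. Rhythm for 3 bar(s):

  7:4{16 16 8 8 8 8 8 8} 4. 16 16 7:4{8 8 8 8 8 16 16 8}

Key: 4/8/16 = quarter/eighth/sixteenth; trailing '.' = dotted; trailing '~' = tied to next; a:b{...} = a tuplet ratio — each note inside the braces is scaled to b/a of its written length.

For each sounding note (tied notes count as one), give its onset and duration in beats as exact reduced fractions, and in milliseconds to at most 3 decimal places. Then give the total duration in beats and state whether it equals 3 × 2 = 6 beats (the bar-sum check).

1) 0.0ms=0b +99.668ms=1/7b
2) 99.668ms=1/7b +99.668ms=1/7b
3) 199.336ms=2/7b +199.336ms=2/7b
4) 398.671ms=4/7b +199.336ms=2/7b
5) 598.007ms=6/7b +199.336ms=2/7b
6) 797.342ms=8/7b +199.336ms=2/7b
7) 996.678ms=10/7b +199.336ms=2/7b
8) 1196.013ms=12/7b +199.336ms=2/7b
9) 1395.349ms=2b +1046.512ms=3/2b
10) 2441.86ms=7/2b +174.419ms=1/4b
11) 2616.279ms=15/4b +174.419ms=1/4b
12) 2790.698ms=4b +199.336ms=2/7b
13) 2990.033ms=30/7b +199.336ms=2/7b
14) 3189.369ms=32/7b +199.336ms=2/7b
15) 3388.704ms=34/7b +199.336ms=2/7b
16) 3588.04ms=36/7b +199.336ms=2/7b
17) 3787.375ms=38/7b +99.668ms=1/7b
18) 3887.043ms=39/7b +99.668ms=1/7b
19) 3986.711ms=40/7b +199.336ms=2/7b
Σ=6b of 6 (86bpm 2/4) — PASS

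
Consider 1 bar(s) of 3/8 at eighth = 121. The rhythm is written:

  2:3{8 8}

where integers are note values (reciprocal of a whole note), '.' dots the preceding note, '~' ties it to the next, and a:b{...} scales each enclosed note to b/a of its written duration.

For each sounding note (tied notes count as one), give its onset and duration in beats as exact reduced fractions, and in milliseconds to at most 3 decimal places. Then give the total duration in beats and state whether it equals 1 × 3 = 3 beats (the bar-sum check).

1) 0.0ms=0b +743.802ms=3/2b
2) 743.802ms=3/2b +743.802ms=3/2b
Σ=3b of 3 (121bpm 3/8) — PASS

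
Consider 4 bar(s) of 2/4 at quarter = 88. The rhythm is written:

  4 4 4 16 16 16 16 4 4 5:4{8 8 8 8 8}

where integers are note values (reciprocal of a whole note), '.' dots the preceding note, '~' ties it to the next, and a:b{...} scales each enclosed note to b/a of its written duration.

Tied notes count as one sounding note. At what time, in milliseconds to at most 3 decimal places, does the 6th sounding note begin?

note 6 onset = 7/2b = 2386.364ms

1. 0.0ms @ 0 + 681.818ms (1)
2. 681.818ms @ 1 + 681.818ms (1)
3. 1363.636ms @ 2 + 681.818ms (1)
4. 2045.455ms @ 3 + 170.455ms (1/4)
5. 2215.909ms @ 13/4 + 170.455ms (1/4)
6. 2386.364ms @ 7/2 + 170.455ms (1/4)
7. 2556.818ms @ 15/4 + 170.455ms (1/4)
8. 2727.273ms @ 4 + 681.818ms (1)
9. 3409.091ms @ 5 + 681.818ms (1)
10. 4090.909ms @ 6 + 272.727ms (2/5)
11. 4363.636ms @ 32/5 + 272.727ms (2/5)
12. 4636.364ms @ 34/5 + 272.727ms (2/5)
13. 4909.091ms @ 36/5 + 272.727ms (2/5)
14. 5181.818ms @ 38/5 + 272.727ms (2/5)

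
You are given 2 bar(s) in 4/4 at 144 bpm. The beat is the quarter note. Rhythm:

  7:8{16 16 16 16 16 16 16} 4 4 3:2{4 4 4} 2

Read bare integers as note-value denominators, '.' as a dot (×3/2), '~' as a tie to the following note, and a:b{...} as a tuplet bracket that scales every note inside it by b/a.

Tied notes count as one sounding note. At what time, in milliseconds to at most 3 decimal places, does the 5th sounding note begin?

note 5 onset = 8/7b = 476.19ms

1. 0.0ms @ 0 + 119.048ms (2/7)
2. 119.048ms @ 2/7 + 119.048ms (2/7)
3. 238.095ms @ 4/7 + 119.048ms (2/7)
4. 357.143ms @ 6/7 + 119.048ms (2/7)
5. 476.19ms @ 8/7 + 119.048ms (2/7)
6. 595.238ms @ 10/7 + 119.048ms (2/7)
7. 714.286ms @ 12/7 + 119.048ms (2/7)
8. 833.333ms @ 2 + 416.667ms (1)
9. 1250.0ms @ 3 + 416.667ms (1)
10. 1666.667ms @ 4 + 277.778ms (2/3)
11. 1944.444ms @ 14/3 + 277.778ms (2/3)
12. 2222.222ms @ 16/3 + 277.778ms (2/3)
13. 2500.0ms @ 6 + 833.333ms (2)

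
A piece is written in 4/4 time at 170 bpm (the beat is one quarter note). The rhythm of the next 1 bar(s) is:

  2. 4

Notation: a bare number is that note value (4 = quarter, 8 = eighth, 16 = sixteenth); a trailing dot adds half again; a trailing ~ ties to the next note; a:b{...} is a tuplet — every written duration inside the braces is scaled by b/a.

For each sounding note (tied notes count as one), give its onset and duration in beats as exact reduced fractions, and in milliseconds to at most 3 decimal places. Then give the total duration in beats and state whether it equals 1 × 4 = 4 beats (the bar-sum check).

1) 0.0ms=0b +1058.824ms=3b
2) 1058.824ms=3b +352.941ms=1b
Σ=4b of 4 (170bpm 4/4) — PASS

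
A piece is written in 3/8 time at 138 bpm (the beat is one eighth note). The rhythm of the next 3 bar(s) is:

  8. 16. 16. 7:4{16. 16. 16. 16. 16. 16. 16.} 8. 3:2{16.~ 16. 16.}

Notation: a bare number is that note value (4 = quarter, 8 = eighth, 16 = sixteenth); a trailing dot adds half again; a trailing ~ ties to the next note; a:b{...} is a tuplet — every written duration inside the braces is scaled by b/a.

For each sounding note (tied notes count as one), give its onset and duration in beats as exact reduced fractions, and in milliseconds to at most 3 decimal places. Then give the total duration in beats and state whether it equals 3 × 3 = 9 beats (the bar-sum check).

1) 0.0ms=0b +652.174ms=3/2b
2) 652.174ms=3/2b +326.087ms=3/4b
3) 978.261ms=9/4b +326.087ms=3/4b
4) 1304.348ms=3b +186.335ms=3/7b
5) 1490.683ms=24/7b +186.335ms=3/7b
6) 1677.019ms=27/7b +186.335ms=3/7b
7) 1863.354ms=30/7b +186.335ms=3/7b
8) 2049.689ms=33/7b +186.335ms=3/7b
9) 2236.025ms=36/7b +186.335ms=3/7b
10) 2422.36ms=39/7b +186.335ms=3/7b
11) 2608.696ms=6b +652.174ms=3/2b
12) 3260.87ms=15/2b +434.783ms=1b
13) 3695.652ms=17/2b +217.391ms=1/2b
Σ=9b of 9 (138bpm 3/8) — PASS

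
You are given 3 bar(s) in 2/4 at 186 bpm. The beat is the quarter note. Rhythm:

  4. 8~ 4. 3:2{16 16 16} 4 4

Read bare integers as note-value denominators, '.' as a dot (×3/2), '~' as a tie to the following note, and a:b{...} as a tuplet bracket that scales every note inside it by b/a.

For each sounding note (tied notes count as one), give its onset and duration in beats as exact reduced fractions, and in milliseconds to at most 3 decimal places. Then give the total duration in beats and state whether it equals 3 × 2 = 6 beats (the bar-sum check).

1) 0.0ms=0b +483.871ms=3/2b
2) 483.871ms=3/2b +645.161ms=2b
3) 1129.032ms=7/2b +53.763ms=1/6b
4) 1182.796ms=11/3b +53.763ms=1/6b
5) 1236.559ms=23/6b +53.763ms=1/6b
6) 1290.323ms=4b +322.581ms=1b
7) 1612.903ms=5b +322.581ms=1b
Σ=6b of 6 (186bpm 2/4) — PASS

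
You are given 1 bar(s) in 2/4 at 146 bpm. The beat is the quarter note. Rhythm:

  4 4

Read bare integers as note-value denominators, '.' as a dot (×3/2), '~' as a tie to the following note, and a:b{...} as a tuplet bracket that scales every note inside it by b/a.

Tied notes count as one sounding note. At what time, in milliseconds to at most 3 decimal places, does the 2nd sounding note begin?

note 2 onset = 1b = 410.959ms

1. 0.0ms @ 0 + 410.959ms (1)
2. 410.959ms @ 1 + 410.959ms (1)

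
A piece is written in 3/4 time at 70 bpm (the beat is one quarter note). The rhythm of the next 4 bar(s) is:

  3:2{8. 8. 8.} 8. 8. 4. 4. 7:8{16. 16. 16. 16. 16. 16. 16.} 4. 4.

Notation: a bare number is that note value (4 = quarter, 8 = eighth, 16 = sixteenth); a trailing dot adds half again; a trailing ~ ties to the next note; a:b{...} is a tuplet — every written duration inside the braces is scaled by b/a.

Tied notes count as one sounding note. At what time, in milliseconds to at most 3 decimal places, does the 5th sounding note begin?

1. 0.0ms @ 0 + 428.571ms (1/2)
2. 428.571ms @ 1/2 + 428.571ms (1/2)
3. 857.143ms @ 1 + 428.571ms (1/2)
4. 1285.714ms @ 3/2 + 642.857ms (3/4)
5. 1928.571ms @ 9/4 + 642.857ms (3/4)
6. 2571.429ms @ 3 + 1285.714ms (3/2)
7. 3857.143ms @ 9/2 + 1285.714ms (3/2)
8. 5142.857ms @ 6 + 367.347ms (3/7)
9. 5510.204ms @ 45/7 + 367.347ms (3/7)
10. 5877.551ms @ 48/7 + 367.347ms (3/7)
11. 6244.898ms @ 51/7 + 367.347ms (3/7)
12. 6612.245ms @ 54/7 + 367.347ms (3/7)
13. 6979.592ms @ 57/7 + 367.347ms (3/7)
14. 7346.939ms @ 60/7 + 367.347ms (3/7)
15. 7714.286ms @ 9 + 1285.714ms (3/2)
16. 9000.0ms @ 21/2 + 1285.714ms (3/2)

note 5 onset = 9/4b = 1928.571ms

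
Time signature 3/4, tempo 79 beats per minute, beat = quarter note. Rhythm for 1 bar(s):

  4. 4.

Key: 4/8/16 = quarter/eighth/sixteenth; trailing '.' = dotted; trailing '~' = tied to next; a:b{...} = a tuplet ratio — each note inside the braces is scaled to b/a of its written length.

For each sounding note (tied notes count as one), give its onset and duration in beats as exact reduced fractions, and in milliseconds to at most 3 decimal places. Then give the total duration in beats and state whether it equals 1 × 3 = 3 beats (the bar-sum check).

1) 0.0ms=0b +1139.241ms=3/2b
2) 1139.241ms=3/2b +1139.241ms=3/2b
Σ=3b of 3 (79bpm 3/4) — PASS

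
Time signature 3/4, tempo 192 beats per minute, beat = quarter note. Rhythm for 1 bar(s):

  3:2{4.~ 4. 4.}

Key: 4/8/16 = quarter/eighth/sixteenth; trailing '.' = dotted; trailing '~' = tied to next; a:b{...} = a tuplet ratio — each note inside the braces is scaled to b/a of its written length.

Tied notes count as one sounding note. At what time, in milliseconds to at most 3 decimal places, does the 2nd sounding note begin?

1. 0.0ms @ 0 + 625.0ms (2)
2. 625.0ms @ 2 + 312.5ms (1)

note 2 onset = 2b = 625.0ms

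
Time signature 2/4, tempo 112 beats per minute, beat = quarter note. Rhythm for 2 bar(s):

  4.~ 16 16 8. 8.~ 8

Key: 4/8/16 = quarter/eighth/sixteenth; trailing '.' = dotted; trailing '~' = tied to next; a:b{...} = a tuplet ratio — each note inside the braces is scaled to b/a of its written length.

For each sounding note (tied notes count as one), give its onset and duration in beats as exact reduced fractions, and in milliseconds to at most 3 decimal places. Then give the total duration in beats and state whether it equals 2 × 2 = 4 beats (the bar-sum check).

1) 0.0ms=0b +937.5ms=7/4b
2) 937.5ms=7/4b +133.929ms=1/4b
3) 1071.429ms=2b +401.786ms=3/4b
4) 1473.214ms=11/4b +669.643ms=5/4b
Σ=4b of 4 (112bpm 2/4) — PASS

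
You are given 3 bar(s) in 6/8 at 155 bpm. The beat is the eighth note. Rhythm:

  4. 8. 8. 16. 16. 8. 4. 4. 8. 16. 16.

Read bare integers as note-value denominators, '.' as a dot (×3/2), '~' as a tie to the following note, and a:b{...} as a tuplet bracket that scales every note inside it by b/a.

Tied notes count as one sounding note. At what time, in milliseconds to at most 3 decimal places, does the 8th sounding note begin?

1. 0.0ms @ 0 + 1161.29ms (3)
2. 1161.29ms @ 3 + 580.645ms (3/2)
3. 1741.935ms @ 9/2 + 580.645ms (3/2)
4. 2322.581ms @ 6 + 290.323ms (3/4)
5. 2612.903ms @ 27/4 + 290.323ms (3/4)
6. 2903.226ms @ 15/2 + 580.645ms (3/2)
7. 3483.871ms @ 9 + 1161.29ms (3)
8. 4645.161ms @ 12 + 1161.29ms (3)
9. 5806.452ms @ 15 + 580.645ms (3/2)
10. 6387.097ms @ 33/2 + 290.323ms (3/4)
11. 6677.419ms @ 69/4 + 290.323ms (3/4)

note 8 onset = 12b = 4645.161ms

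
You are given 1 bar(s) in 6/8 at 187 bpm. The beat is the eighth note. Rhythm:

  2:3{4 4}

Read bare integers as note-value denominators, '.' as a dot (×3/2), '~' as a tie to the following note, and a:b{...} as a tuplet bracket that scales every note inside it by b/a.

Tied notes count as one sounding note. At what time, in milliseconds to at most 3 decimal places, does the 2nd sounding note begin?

1. 0.0ms @ 0 + 962.567ms (3)
2. 962.567ms @ 3 + 962.567ms (3)

note 2 onset = 3b = 962.567ms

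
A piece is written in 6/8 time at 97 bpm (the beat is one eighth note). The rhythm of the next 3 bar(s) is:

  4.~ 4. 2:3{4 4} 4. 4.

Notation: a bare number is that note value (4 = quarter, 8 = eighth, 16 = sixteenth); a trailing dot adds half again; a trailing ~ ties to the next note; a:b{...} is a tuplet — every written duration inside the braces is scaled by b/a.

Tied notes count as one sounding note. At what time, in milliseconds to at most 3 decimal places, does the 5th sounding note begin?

note 5 onset = 15b = 9278.351ms

1. 0.0ms @ 0 + 3711.34ms (6)
2. 3711.34ms @ 6 + 1855.67ms (3)
3. 5567.01ms @ 9 + 1855.67ms (3)
4. 7422.68ms @ 12 + 1855.67ms (3)
5. 9278.351ms @ 15 + 1855.67ms (3)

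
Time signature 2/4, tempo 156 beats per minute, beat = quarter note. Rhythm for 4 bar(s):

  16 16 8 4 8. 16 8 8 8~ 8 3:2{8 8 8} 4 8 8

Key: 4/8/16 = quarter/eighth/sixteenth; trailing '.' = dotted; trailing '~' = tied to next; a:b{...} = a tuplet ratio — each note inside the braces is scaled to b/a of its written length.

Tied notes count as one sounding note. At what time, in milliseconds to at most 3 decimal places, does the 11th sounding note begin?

note 11 onset = 16/3b = 2051.282ms

1. 0.0ms @ 0 + 96.154ms (1/4)
2. 96.154ms @ 1/4 + 96.154ms (1/4)
3. 192.308ms @ 1/2 + 192.308ms (1/2)
4. 384.615ms @ 1 + 384.615ms (1)
5. 769.231ms @ 2 + 288.462ms (3/4)
6. 1057.692ms @ 11/4 + 96.154ms (1/4)
7. 1153.846ms @ 3 + 192.308ms (1/2)
8. 1346.154ms @ 7/2 + 192.308ms (1/2)
9. 1538.462ms @ 4 + 384.615ms (1)
10. 1923.077ms @ 5 + 128.205ms (1/3)
11. 2051.282ms @ 16/3 + 128.205ms (1/3)
12. 2179.487ms @ 17/3 + 128.205ms (1/3)
13. 2307.692ms @ 6 + 384.615ms (1)
14. 2692.308ms @ 7 + 192.308ms (1/2)
15. 2884.615ms @ 15/2 + 192.308ms (1/2)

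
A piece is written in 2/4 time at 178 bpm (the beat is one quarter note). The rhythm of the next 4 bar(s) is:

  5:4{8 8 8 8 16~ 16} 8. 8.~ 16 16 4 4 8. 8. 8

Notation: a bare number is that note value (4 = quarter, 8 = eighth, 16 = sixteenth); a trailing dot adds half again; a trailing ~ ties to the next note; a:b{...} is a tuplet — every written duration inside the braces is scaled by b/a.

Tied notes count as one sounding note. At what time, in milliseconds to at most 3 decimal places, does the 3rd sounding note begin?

note 3 onset = 4/5b = 269.663ms

1. 0.0ms @ 0 + 134.831ms (2/5)
2. 134.831ms @ 2/5 + 134.831ms (2/5)
3. 269.663ms @ 4/5 + 134.831ms (2/5)
4. 404.494ms @ 6/5 + 134.831ms (2/5)
5. 539.326ms @ 8/5 + 134.831ms (2/5)
6. 674.157ms @ 2 + 252.809ms (3/4)
7. 926.966ms @ 11/4 + 337.079ms (1)
8. 1264.045ms @ 15/4 + 84.27ms (1/4)
9. 1348.315ms @ 4 + 337.079ms (1)
10. 1685.393ms @ 5 + 337.079ms (1)
11. 2022.472ms @ 6 + 252.809ms (3/4)
12. 2275.281ms @ 27/4 + 252.809ms (3/4)
13. 2528.09ms @ 15/2 + 168.539ms (1/2)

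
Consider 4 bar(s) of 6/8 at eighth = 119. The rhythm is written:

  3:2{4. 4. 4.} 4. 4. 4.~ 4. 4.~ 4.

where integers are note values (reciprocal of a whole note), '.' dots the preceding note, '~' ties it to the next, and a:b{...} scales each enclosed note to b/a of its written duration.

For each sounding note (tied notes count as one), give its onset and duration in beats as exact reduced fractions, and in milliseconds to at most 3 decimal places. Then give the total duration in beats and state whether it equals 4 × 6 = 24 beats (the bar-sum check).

1) 0.0ms=0b +1008.403ms=2b
2) 1008.403ms=2b +1008.403ms=2b
3) 2016.807ms=4b +1008.403ms=2b
4) 3025.21ms=6b +1512.605ms=3b
5) 4537.815ms=9b +1512.605ms=3b
6) 6050.42ms=12b +3025.21ms=6b
7) 9075.63ms=18b +3025.21ms=6b
Σ=24b of 24 (119bpm 6/8) — PASS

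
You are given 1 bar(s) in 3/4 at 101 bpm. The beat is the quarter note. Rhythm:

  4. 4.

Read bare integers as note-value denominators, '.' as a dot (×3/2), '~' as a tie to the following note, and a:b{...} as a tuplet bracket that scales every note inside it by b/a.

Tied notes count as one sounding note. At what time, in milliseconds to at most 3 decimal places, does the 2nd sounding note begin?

note 2 onset = 3/2b = 891.089ms

1. 0.0ms @ 0 + 891.089ms (3/2)
2. 891.089ms @ 3/2 + 891.089ms (3/2)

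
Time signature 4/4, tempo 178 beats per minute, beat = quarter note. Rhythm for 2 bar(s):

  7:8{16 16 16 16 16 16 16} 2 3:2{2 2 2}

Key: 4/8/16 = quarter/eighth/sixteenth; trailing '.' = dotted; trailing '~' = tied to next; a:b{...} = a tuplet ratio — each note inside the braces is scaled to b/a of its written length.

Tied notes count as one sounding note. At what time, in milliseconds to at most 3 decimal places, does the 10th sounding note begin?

1. 0.0ms @ 0 + 96.308ms (2/7)
2. 96.308ms @ 2/7 + 96.308ms (2/7)
3. 192.616ms @ 4/7 + 96.308ms (2/7)
4. 288.925ms @ 6/7 + 96.308ms (2/7)
5. 385.233ms @ 8/7 + 96.308ms (2/7)
6. 481.541ms @ 10/7 + 96.308ms (2/7)
7. 577.849ms @ 12/7 + 96.308ms (2/7)
8. 674.157ms @ 2 + 674.157ms (2)
9. 1348.315ms @ 4 + 449.438ms (4/3)
10. 1797.753ms @ 16/3 + 449.438ms (4/3)
11. 2247.191ms @ 20/3 + 449.438ms (4/3)

note 10 onset = 16/3b = 1797.753ms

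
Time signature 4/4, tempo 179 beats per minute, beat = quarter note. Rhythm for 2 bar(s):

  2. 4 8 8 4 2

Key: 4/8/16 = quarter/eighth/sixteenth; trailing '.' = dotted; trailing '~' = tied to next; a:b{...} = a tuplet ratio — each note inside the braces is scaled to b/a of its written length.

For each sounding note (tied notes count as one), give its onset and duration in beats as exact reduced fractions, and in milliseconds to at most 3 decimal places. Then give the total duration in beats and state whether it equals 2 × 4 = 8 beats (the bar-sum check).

1) 0.0ms=0b +1005.587ms=3b
2) 1005.587ms=3b +335.196ms=1b
3) 1340.782ms=4b +167.598ms=1/2b
4) 1508.38ms=9/2b +167.598ms=1/2b
5) 1675.978ms=5b +335.196ms=1b
6) 2011.173ms=6b +670.391ms=2b
Σ=8b of 8 (179bpm 4/4) — PASS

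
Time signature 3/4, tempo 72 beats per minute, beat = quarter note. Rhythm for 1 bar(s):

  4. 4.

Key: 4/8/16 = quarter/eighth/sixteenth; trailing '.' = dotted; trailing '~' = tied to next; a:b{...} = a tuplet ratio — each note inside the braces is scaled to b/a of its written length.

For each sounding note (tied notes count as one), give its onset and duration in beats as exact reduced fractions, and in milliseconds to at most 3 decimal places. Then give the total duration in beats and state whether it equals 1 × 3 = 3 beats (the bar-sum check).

1) 0.0ms=0b +1250.0ms=3/2b
2) 1250.0ms=3/2b +1250.0ms=3/2b
Σ=3b of 3 (72bpm 3/4) — PASS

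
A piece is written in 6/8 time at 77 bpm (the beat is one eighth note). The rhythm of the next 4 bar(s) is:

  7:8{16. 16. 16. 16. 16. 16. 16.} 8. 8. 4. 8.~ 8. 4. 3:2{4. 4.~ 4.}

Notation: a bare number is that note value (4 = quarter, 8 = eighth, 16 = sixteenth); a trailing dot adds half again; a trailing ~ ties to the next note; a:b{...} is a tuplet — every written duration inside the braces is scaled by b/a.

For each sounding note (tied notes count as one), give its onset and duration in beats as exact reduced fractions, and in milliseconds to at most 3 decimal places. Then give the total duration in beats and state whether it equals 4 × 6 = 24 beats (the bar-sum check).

1) 0.0ms=0b +667.904ms=6/7b
2) 667.904ms=6/7b +667.904ms=6/7b
3) 1335.807ms=12/7b +667.904ms=6/7b
4) 2003.711ms=18/7b +667.904ms=6/7b
5) 2671.614ms=24/7b +667.904ms=6/7b
6) 3339.518ms=30/7b +667.904ms=6/7b
7) 4007.421ms=36/7b +667.904ms=6/7b
8) 4675.325ms=6b +1168.831ms=3/2b
9) 5844.156ms=15/2b +1168.831ms=3/2b
10) 7012.987ms=9b +2337.662ms=3b
11) 9350.649ms=12b +2337.662ms=3b
12) 11688.312ms=15b +2337.662ms=3b
13) 14025.974ms=18b +1558.442ms=2b
14) 15584.416ms=20b +3116.883ms=4b
Σ=24b of 24 (77bpm 6/8) — PASS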